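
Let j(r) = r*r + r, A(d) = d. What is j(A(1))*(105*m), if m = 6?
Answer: 1260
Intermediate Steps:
j(r) = r + r² (j(r) = r² + r = r + r²)
j(A(1))*(105*m) = (1*(1 + 1))*(105*6) = (1*2)*630 = 2*630 = 1260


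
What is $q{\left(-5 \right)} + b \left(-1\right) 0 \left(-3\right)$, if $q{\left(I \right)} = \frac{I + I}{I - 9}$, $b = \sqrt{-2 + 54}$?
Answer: $\frac{5}{7} \approx 0.71429$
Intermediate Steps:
$b = 2 \sqrt{13}$ ($b = \sqrt{52} = 2 \sqrt{13} \approx 7.2111$)
$q{\left(I \right)} = \frac{2 I}{-9 + I}$
$q{\left(-5 \right)} + b \left(-1\right) 0 \left(-3\right) = 2 \left(-5\right) \frac{1}{-9 - 5} + 2 \sqrt{13} \left(-1\right) 0 \left(-3\right) = 2 \left(-5\right) \frac{1}{-14} + 2 \sqrt{13} \cdot 0 \left(-3\right) = 2 \left(-5\right) \left(- \frac{1}{14}\right) + 2 \sqrt{13} \cdot 0 = \frac{5}{7} + 0 = \frac{5}{7}$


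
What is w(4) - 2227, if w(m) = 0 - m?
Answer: -2231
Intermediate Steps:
w(m) = -m
w(4) - 2227 = -1*4 - 2227 = -4 - 2227 = -2231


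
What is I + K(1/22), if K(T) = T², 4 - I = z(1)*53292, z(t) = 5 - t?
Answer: -103171375/484 ≈ -2.1316e+5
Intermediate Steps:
I = -213164 (I = 4 - (5 - 1*1)*53292 = 4 - (5 - 1)*53292 = 4 - 4*53292 = 4 - 1*213168 = 4 - 213168 = -213164)
I + K(1/22) = -213164 + (1/22)² = -213164 + 1/484 = -103171375/484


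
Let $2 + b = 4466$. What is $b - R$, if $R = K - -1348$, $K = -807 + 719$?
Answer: $3204$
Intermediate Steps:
$b = 4464$ ($b = -2 + 4466 = 4464$)
$K = -88$
$R = 1260$ ($R = -88 - -1348 = -88 + 1348 = 1260$)
$b - R = 4464 - 1260 = 3204$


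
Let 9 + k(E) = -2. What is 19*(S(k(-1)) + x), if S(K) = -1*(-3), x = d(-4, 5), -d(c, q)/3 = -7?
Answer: 456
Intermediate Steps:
d(c, q) = 21 (d(c, q) = -3*(-7) = 21)
k(E) = -11 (k(E) = -9 - 2 = -11)
x = 21
S(K) = 3
19*(S(k(-1)) + x) = 19*(3 + 21) = 19*24 = 456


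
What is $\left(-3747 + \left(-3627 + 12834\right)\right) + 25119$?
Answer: $30579$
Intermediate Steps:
$\left(-3747 + \left(-3627 + 12834\right)\right) + 25119 = \left(-3747 + 9207\right) + 25119 = 5460 + 25119 = 30579$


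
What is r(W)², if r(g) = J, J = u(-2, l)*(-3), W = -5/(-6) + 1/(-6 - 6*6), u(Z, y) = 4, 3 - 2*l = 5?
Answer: 144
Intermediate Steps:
l = -1 (l = 3/2 - ½*5 = 3/2 - 5/2 = -1)
W = 59/72 (W = -5*(-⅙) + (⅙)/(-12) = ⅚ - 1/12*⅙ = ⅚ - 1/72 = 59/72 ≈ 0.81944)
J = -12 (J = 4*(-3) = -12)
r(g) = -12
r(W)² = (-12)² = 144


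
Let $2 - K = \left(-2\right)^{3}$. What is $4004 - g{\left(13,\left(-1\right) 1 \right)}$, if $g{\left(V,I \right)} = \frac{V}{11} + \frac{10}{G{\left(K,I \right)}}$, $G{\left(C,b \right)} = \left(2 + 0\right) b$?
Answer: $\frac{44086}{11} \approx 4007.8$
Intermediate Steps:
$K = 10$ ($K = 2 - \left(-2\right)^{3} = 2 - -8 = 2 + 8 = 10$)
$G{\left(C,b \right)} = 2 b$
$g{\left(V,I \right)} = \frac{5}{I} + \frac{V}{11}$ ($g{\left(V,I \right)} = \frac{V}{11} + \frac{10}{2 I} = V \frac{1}{11} + 10 \frac{1}{2 I} = \frac{V}{11} + \frac{5}{I} = \frac{5}{I} + \frac{V}{11}$)
$4004 - g{\left(13,\left(-1\right) 1 \right)} = 4004 - \left(\frac{5}{\left(-1\right) 1} + \frac{1}{11} \cdot 13\right) = 4004 - \left(\frac{5}{-1} + \frac{13}{11}\right) = 4004 - \left(5 \left(-1\right) + \frac{13}{11}\right) = 4004 - \left(-5 + \frac{13}{11}\right) = 4004 - - \frac{42}{11} = 4004 + \frac{42}{11} = \frac{44086}{11}$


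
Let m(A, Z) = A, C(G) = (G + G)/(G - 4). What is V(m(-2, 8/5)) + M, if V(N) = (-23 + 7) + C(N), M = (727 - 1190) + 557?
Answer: 236/3 ≈ 78.667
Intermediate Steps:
C(G) = 2*G/(-4 + G) (C(G) = (2*G)/(-4 + G) = 2*G/(-4 + G))
M = 94 (M = -463 + 557 = 94)
V(N) = -16 + 2*N/(-4 + N) (V(N) = (-23 + 7) + 2*N/(-4 + N) = -16 + 2*N/(-4 + N))
V(m(-2, 8/5)) + M = 2*(32 - 7*(-2))/(-4 - 2) + 94 = 2*(32 + 14)/(-6) + 94 = 2*(-⅙)*46 + 94 = -46/3 + 94 = 236/3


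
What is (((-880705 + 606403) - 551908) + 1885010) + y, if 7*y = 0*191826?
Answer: 1058800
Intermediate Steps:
y = 0 (y = (0*191826)/7 = (1/7)*0 = 0)
(((-880705 + 606403) - 551908) + 1885010) + y = (((-880705 + 606403) - 551908) + 1885010) + 0 = ((-274302 - 551908) + 1885010) + 0 = (-826210 + 1885010) + 0 = 1058800 + 0 = 1058800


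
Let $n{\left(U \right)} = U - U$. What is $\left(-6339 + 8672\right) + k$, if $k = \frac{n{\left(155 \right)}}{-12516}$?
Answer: $2333$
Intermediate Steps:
$n{\left(U \right)} = 0$
$k = 0$ ($k = \frac{0}{-12516} = 0 \left(- \frac{1}{12516}\right) = 0$)
$\left(-6339 + 8672\right) + k = \left(-6339 + 8672\right) + 0 = 2333 + 0 = 2333$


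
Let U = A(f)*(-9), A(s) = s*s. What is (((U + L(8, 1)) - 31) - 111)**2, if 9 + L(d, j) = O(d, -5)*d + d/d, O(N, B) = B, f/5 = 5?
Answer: 33814225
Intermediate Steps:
f = 25 (f = 5*5 = 25)
A(s) = s**2
U = -5625 (U = 25**2*(-9) = 625*(-9) = -5625)
L(d, j) = -8 - 5*d (L(d, j) = -9 + (-5*d + d/d) = -9 + (-5*d + 1) = -9 + (1 - 5*d) = -8 - 5*d)
(((U + L(8, 1)) - 31) - 111)**2 = (((-5625 + (-8 - 5*8)) - 31) - 111)**2 = (((-5625 + (-8 - 40)) - 31) - 111)**2 = (((-5625 - 48) - 31) - 111)**2 = ((-5673 - 31) - 111)**2 = (-5704 - 111)**2 = (-5815)**2 = 33814225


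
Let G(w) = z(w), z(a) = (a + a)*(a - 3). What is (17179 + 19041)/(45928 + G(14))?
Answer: 9055/11559 ≈ 0.78337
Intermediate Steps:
z(a) = 2*a*(-3 + a) (z(a) = (2*a)*(-3 + a) = 2*a*(-3 + a))
G(w) = 2*w*(-3 + w)
(17179 + 19041)/(45928 + G(14)) = (17179 + 19041)/(45928 + 2*14*(-3 + 14)) = 36220/(45928 + 2*14*11) = 36220/(45928 + 308) = 36220/46236 = 36220*(1/46236) = 9055/11559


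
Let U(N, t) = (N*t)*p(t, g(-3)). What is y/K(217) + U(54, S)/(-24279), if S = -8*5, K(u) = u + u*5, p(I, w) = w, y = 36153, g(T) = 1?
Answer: 97841223/3512362 ≈ 27.856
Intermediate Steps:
K(u) = 6*u (K(u) = u + 5*u = 6*u)
S = -40
U(N, t) = N*t (U(N, t) = (N*t)*1 = N*t)
y/K(217) + U(54, S)/(-24279) = 36153/((6*217)) + (54*(-40))/(-24279) = 36153/1302 - 2160*(-1/24279) = 36153*(1/1302) + 720/8093 = 12051/434 + 720/8093 = 97841223/3512362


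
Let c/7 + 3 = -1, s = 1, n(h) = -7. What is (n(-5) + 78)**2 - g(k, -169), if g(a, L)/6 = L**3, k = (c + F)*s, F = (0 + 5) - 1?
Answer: 28965895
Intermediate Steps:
F = 4 (F = 5 - 1 = 4)
c = -28 (c = -21 + 7*(-1) = -21 - 7 = -28)
k = -24 (k = (-28 + 4)*1 = -24*1 = -24)
g(a, L) = 6*L**3
(n(-5) + 78)**2 - g(k, -169) = (-7 + 78)**2 - 6*(-169)**3 = 71**2 - 6*(-4826809) = 5041 - 1*(-28960854) = 5041 + 28960854 = 28965895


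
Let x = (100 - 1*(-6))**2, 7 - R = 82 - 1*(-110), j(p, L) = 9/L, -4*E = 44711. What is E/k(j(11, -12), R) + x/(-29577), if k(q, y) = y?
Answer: 1314102607/21886980 ≈ 60.040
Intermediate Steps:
E = -44711/4 (E = -1/4*44711 = -44711/4 ≈ -11178.)
R = -185 (R = 7 - (82 - 1*(-110)) = 7 - (82 + 110) = 7 - 1*192 = 7 - 192 = -185)
x = 11236 (x = (100 + 6)**2 = 106**2 = 11236)
E/k(j(11, -12), R) + x/(-29577) = -44711/4/(-185) + 11236/(-29577) = -44711/4*(-1/185) + 11236*(-1/29577) = 44711/740 - 11236/29577 = 1314102607/21886980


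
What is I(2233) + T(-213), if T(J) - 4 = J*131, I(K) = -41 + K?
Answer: -25707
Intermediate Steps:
T(J) = 4 + 131*J (T(J) = 4 + J*131 = 4 + 131*J)
I(2233) + T(-213) = (-41 + 2233) + (4 + 131*(-213)) = 2192 + (4 - 27903) = 2192 - 27899 = -25707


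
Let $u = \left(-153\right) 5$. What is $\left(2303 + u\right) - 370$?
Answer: $1168$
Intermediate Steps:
$u = -765$
$\left(2303 + u\right) - 370 = \left(2303 - 765\right) - 370 = 1538 - 370 = 1168$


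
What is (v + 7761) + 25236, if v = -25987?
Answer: 7010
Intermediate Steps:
(v + 7761) + 25236 = (-25987 + 7761) + 25236 = -18226 + 25236 = 7010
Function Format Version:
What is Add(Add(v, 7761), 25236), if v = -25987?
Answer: 7010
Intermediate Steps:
Add(Add(v, 7761), 25236) = Add(Add(-25987, 7761), 25236) = Add(-18226, 25236) = 7010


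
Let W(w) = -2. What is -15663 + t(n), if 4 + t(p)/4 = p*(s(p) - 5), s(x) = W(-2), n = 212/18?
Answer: -144079/9 ≈ -16009.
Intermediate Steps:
n = 106/9 (n = 212*(1/18) = 106/9 ≈ 11.778)
s(x) = -2
t(p) = -16 - 28*p (t(p) = -16 + 4*(p*(-2 - 5)) = -16 + 4*(p*(-7)) = -16 + 4*(-7*p) = -16 - 28*p)
-15663 + t(n) = -15663 + (-16 - 28*106/9) = -15663 + (-16 - 2968/9) = -15663 - 3112/9 = -144079/9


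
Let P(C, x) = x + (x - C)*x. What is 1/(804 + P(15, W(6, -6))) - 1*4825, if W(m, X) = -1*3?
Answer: -4125374/855 ≈ -4825.0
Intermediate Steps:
W(m, X) = -3
P(C, x) = x + x*(x - C)
1/(804 + P(15, W(6, -6))) - 1*4825 = 1/(804 - 3*(1 - 3 - 1*15)) - 1*4825 = 1/(804 - 3*(1 - 3 - 15)) - 4825 = 1/(804 - 3*(-17)) - 4825 = 1/(804 + 51) - 4825 = 1/855 - 4825 = -4125374/855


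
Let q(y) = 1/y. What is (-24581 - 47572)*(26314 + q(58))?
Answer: -110120846589/58 ≈ -1.8986e+9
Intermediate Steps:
(-24581 - 47572)*(26314 + q(58)) = (-24581 - 47572)*(26314 + 1/58) = -72153*(26314 + 1/58) = -72153*1526213/58 = -110120846589/58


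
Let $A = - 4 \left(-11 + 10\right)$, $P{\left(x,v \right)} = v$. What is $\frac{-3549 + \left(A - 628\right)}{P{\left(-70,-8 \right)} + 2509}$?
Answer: $- \frac{4173}{2501} \approx -1.6685$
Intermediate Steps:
$A = 4$ ($A = \left(-4\right) \left(-1\right) = 4$)
$\frac{-3549 + \left(A - 628\right)}{P{\left(-70,-8 \right)} + 2509} = \frac{-3549 + \left(4 - 628\right)}{-8 + 2509} = \frac{-3549 - 624}{2501} = \left(-4173\right) \frac{1}{2501} = - \frac{4173}{2501}$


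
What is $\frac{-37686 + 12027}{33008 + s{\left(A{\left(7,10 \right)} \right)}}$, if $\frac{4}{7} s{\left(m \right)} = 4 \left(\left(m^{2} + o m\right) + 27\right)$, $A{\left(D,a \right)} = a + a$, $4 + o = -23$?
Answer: $- \frac{8553}{10739} \approx -0.79644$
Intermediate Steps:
$o = -27$ ($o = -4 - 23 = -27$)
$A{\left(D,a \right)} = 2 a$
$s{\left(m \right)} = 189 - 189 m + 7 m^{2}$ ($s{\left(m \right)} = \frac{7 \cdot 4 \left(\left(m^{2} - 27 m\right) + 27\right)}{4} = \frac{7 \cdot 4 \left(27 + m^{2} - 27 m\right)}{4} = \frac{7 \left(108 - 108 m + 4 m^{2}\right)}{4} = 189 - 189 m + 7 m^{2}$)
$\frac{-37686 + 12027}{33008 + s{\left(A{\left(7,10 \right)} \right)}} = \frac{-37686 + 12027}{33008 + \left(189 - 189 \cdot 2 \cdot 10 + 7 \left(2 \cdot 10\right)^{2}\right)} = - \frac{25659}{33008 + \left(189 - 3780 + 7 \cdot 20^{2}\right)} = - \frac{25659}{33008 + \left(189 - 3780 + 7 \cdot 400\right)} = - \frac{25659}{33008 + \left(189 - 3780 + 2800\right)} = - \frac{25659}{33008 - 791} = - \frac{25659}{32217} = \left(-25659\right) \frac{1}{32217} = - \frac{8553}{10739}$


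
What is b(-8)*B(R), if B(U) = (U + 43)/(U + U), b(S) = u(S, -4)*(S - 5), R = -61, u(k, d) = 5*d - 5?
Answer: 2925/61 ≈ 47.951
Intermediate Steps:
u(k, d) = -5 + 5*d
b(S) = 125 - 25*S (b(S) = (-5 + 5*(-4))*(S - 5) = (-5 - 20)*(-5 + S) = -25*(-5 + S) = 125 - 25*S)
B(U) = (43 + U)/(2*U) (B(U) = (43 + U)/((2*U)) = (43 + U)*(1/(2*U)) = (43 + U)/(2*U))
b(-8)*B(R) = (125 - 25*(-8))*((½)*(43 - 61)/(-61)) = (125 + 200)*((½)*(-1/61)*(-18)) = 325*(9/61) = 2925/61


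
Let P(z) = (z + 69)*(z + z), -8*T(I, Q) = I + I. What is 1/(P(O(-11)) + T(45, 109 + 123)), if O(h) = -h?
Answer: 4/6995 ≈ 0.00057184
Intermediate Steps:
T(I, Q) = -I/4 (T(I, Q) = -(I + I)/8 = -I/4)
P(z) = 2*z*(69 + z) (P(z) = (69 + z)*(2*z) = 2*z*(69 + z))
1/(P(O(-11)) + T(45, 109 + 123)) = 1/(2*(-1*(-11))*(69 - 1*(-11)) - ¼*45) = 1/(2*11*(69 + 11) - 45/4) = 1/(2*11*80 - 45/4) = 1/(1760 - 45/4) = 1/(6995/4) = 4/6995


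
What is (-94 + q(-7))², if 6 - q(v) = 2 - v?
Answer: 9409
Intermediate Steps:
q(v) = 4 + v (q(v) = 6 - (2 - v) = 6 + (-2 + v) = 4 + v)
(-94 + q(-7))² = (-94 + (4 - 7))² = (-94 - 3)² = (-97)² = 9409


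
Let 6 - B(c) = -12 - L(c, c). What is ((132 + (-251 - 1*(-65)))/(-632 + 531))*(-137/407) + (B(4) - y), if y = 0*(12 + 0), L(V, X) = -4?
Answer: 568100/41107 ≈ 13.820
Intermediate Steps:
B(c) = 14 (B(c) = 6 - (-12 - 1*(-4)) = 6 - (-12 + 4) = 6 - 1*(-8) = 6 + 8 = 14)
y = 0 (y = 0*12 = 0)
((132 + (-251 - 1*(-65)))/(-632 + 531))*(-137/407) + (B(4) - y) = ((132 + (-251 - 1*(-65)))/(-632 + 531))*(-137/407) + (14 - 1*0) = ((132 + (-251 + 65))/(-101))*(-137*1/407) + (14 + 0) = ((132 - 186)*(-1/101))*(-137/407) + 14 = -54*(-1/101)*(-137/407) + 14 = (54/101)*(-137/407) + 14 = -7398/41107 + 14 = 568100/41107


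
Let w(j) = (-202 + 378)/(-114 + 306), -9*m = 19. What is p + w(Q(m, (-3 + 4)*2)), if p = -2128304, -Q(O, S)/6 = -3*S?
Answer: -25539637/12 ≈ -2.1283e+6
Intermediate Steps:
m = -19/9 (m = -⅑*19 = -19/9 ≈ -2.1111)
Q(O, S) = 18*S (Q(O, S) = -(-18)*S = 18*S)
w(j) = 11/12 (w(j) = 176/192 = 176*(1/192) = 11/12)
p + w(Q(m, (-3 + 4)*2)) = -2128304 + 11/12 = -25539637/12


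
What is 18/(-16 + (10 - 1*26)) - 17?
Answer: -281/16 ≈ -17.563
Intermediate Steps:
18/(-16 + (10 - 1*26)) - 17 = 18/(-16 + (10 - 26)) - 17 = 18/(-16 - 16) - 17 = 18/(-32) - 17 = 18*(-1/32) - 17 = -9/16 - 17 = -281/16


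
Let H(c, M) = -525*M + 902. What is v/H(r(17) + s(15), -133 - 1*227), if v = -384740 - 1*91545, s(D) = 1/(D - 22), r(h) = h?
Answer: -476285/189902 ≈ -2.5081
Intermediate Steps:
s(D) = 1/(-22 + D)
v = -476285 (v = -384740 - 91545 = -476285)
H(c, M) = 902 - 525*M
v/H(r(17) + s(15), -133 - 1*227) = -476285/(902 - 525*(-133 - 1*227)) = -476285/(902 - 525*(-133 - 227)) = -476285/(902 - 525*(-360)) = -476285/(902 + 189000) = -476285/189902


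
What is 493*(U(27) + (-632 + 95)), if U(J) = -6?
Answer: -267699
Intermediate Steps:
493*(U(27) + (-632 + 95)) = 493*(-6 + (-632 + 95)) = 493*(-6 - 537) = 493*(-543) = -267699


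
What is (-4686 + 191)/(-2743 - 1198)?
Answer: 4495/3941 ≈ 1.1406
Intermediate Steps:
(-4686 + 191)/(-2743 - 1198) = -4495/(-3941) = -4495*(-1/3941) = 4495/3941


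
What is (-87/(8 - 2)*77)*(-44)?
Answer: 49126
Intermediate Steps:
(-87/(8 - 2)*77)*(-44) = (-87/6*77)*(-44) = (-87*1/6*77)*(-44) = -29/2*77*(-44) = -2233/2*(-44) = 49126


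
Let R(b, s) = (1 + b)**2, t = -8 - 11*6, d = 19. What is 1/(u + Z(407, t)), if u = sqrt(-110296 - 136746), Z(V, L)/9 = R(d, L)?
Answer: 1800/6603521 - I*sqrt(247042)/13207042 ≈ 0.00027258 - 3.7634e-5*I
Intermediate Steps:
t = -74 (t = -8 - 66 = -74)
Z(V, L) = 3600 (Z(V, L) = 9*(1 + 19)**2 = 9*20**2 = 9*400 = 3600)
u = I*sqrt(247042) (u = sqrt(-247042) = I*sqrt(247042) ≈ 497.03*I)
1/(u + Z(407, t)) = 1/(I*sqrt(247042) + 3600) = 1/(3600 + I*sqrt(247042))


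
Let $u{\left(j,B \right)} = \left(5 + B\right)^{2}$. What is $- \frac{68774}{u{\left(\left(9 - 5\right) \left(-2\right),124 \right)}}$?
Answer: $- \frac{68774}{16641} \approx -4.1328$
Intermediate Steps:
$- \frac{68774}{u{\left(\left(9 - 5\right) \left(-2\right),124 \right)}} = - \frac{68774}{\left(5 + 124\right)^{2}} = - \frac{68774}{129^{2}} = - \frac{68774}{16641}$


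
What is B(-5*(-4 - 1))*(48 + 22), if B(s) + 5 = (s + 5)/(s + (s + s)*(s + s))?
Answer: -35266/101 ≈ -349.17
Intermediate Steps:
B(s) = -5 + (5 + s)/(s + 4*s**2) (B(s) = -5 + (s + 5)/(s + (s + s)*(s + s)) = -5 + (5 + s)/(s + (2*s)*(2*s)) = -5 + (5 + s)/(s + 4*s**2))
B(-5*(-4 - 1))*(48 + 22) = ((5 - 20*25*(-4 - 1)**2 - (-20)*(-4 - 1))/(((-5*(-4 - 1)))*(1 + 4*(-5*(-4 - 1)))))*(48 + 22) = ((5 - 20*(-5*(-5))**2 - (-20)*(-5))/(((-5*(-5)))*(1 + 4*(-5*(-5)))))*70 = ((5 - 20*25**2 - 4*25)/(25*(1 + 4*25)))*70 = ((5 - 20*625 - 100)/(25*(1 + 100)))*70 = ((1/25)*(5 - 12500 - 100)/101)*70 = ((1/25)*(1/101)*(-12595))*70 = -2519/505*70 = -35266/101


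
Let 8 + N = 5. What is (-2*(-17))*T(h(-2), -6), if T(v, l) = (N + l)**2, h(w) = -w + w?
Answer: 2754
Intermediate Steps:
h(w) = 0
N = -3 (N = -8 + 5 = -3)
T(v, l) = (-3 + l)**2
(-2*(-17))*T(h(-2), -6) = (-2*(-17))*(-3 - 6)**2 = 34*(-9)**2 = 34*81 = 2754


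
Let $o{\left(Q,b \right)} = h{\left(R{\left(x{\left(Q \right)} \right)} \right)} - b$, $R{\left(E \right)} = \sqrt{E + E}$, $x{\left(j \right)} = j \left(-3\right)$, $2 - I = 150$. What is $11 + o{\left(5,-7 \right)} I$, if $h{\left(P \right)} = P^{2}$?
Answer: $3415$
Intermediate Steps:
$I = -148$ ($I = 2 - 150 = -148$)
$x{\left(j \right)} = - 3 j$
$R{\left(E \right)} = \sqrt{2} \sqrt{E}$ ($R{\left(E \right)} = \sqrt{2 E} = \sqrt{2} \sqrt{E}$)
$o{\left(Q,b \right)} = - b - 6 Q$ ($o{\left(Q,b \right)} = \left(\sqrt{2} \sqrt{- 3 Q}\right)^{2} - b = \left(\sqrt{2} \sqrt{3} \sqrt{- Q}\right)^{2} - b = \left(\sqrt{6} \sqrt{- Q}\right)^{2} - b = - 6 Q - b = - b - 6 Q$)
$11 + o{\left(5,-7 \right)} I = 11 + \left(\left(-1\right) \left(-7\right) - 30\right) \left(-148\right) = 11 + \left(7 - 30\right) \left(-148\right) = 11 - -3404 = 11 + 3404 = 3415$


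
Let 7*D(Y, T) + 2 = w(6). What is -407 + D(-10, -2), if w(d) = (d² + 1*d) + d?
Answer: -2803/7 ≈ -400.43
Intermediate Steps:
w(d) = d² + 2*d (w(d) = (d² + d) + d = (d + d²) + d = d² + 2*d)
D(Y, T) = 46/7 (D(Y, T) = -2/7 + (6*(2 + 6))/7 = -2/7 + (6*8)/7 = -2/7 + (⅐)*48 = -2/7 + 48/7 = 46/7)
-407 + D(-10, -2) = -407 + 46/7 = -2803/7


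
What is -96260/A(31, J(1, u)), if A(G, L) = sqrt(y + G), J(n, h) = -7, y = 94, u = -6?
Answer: -19252*sqrt(5)/5 ≈ -8609.8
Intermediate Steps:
A(G, L) = sqrt(94 + G)
-96260/A(31, J(1, u)) = -96260/sqrt(94 + 31) = -96260*sqrt(5)/25 = -19252*sqrt(5)/5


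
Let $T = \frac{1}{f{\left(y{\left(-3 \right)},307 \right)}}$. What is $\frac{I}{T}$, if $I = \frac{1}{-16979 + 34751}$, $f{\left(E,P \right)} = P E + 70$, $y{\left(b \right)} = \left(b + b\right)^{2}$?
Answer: $\frac{5561}{8886} \approx 0.62582$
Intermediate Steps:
$y{\left(b \right)} = 4 b^{2}$ ($y{\left(b \right)} = \left(2 b\right)^{2} = 4 b^{2}$)
$f{\left(E,P \right)} = 70 + E P$ ($f{\left(E,P \right)} = E P + 70 = 70 + E P$)
$T = \frac{1}{11122}$ ($T = \frac{1}{70 + 4 \left(-3\right)^{2} \cdot 307} = \frac{1}{70 + 4 \cdot 9 \cdot 307} = \frac{1}{70 + 36 \cdot 307} = \frac{1}{70 + 11052} = \frac{1}{11122} \approx 8.9912 \cdot 10^{-5}$)
$I = \frac{1}{17772} \approx 5.6268 \cdot 10^{-5}$
$\frac{I}{T} = \frac{\frac{1}{\frac{1}{11122}}}{17772} = \frac{1}{17772} \cdot 11122 = \frac{5561}{8886}$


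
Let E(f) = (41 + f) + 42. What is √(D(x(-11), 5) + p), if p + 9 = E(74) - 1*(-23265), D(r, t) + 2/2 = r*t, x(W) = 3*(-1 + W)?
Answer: 88*√3 ≈ 152.42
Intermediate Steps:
x(W) = -3 + 3*W
D(r, t) = -1 + r*t
E(f) = 83 + f
p = 23413 (p = -9 + ((83 + 74) - 1*(-23265)) = -9 + (157 + 23265) = -9 + 23422 = 23413)
√(D(x(-11), 5) + p) = √((-1 + (-3 + 3*(-11))*5) + 23413) = √((-1 + (-3 - 33)*5) + 23413) = √((-1 - 36*5) + 23413) = √((-1 - 180) + 23413) = √(-181 + 23413) = √23232 = 88*√3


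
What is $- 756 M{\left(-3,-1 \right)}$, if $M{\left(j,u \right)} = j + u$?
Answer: $3024$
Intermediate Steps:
$- 756 M{\left(-3,-1 \right)} = - 756 \left(-3 - 1\right) = \left(-756\right) \left(-4\right) = 3024$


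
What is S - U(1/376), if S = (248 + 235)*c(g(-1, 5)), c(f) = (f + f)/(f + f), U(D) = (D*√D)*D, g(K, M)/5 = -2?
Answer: 483 - √94/26578688 ≈ 483.00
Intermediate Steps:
g(K, M) = -10 (g(K, M) = 5*(-2) = -10)
U(D) = D^(5/2) (U(D) = D^(3/2)*D = D^(5/2))
c(f) = 1 (c(f) = (2*f)/((2*f)) = (2*f)*(1/(2*f)) = 1)
S = 483 (S = (248 + 235)*1 = 483*1 = 483)
S - U(1/376) = 483 - (1/376)^(5/2) = 483 - √94/26578688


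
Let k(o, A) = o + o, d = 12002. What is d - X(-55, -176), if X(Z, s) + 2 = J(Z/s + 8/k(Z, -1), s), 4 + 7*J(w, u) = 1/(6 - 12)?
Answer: 504193/42 ≈ 12005.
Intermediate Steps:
k(o, A) = 2*o
J(w, u) = -25/42 (J(w, u) = -4/7 + 1/(7*(6 - 12)) = -4/7 + (1/7)/(-6) = -4/7 + (1/7)*(-1/6) = -4/7 - 1/42 = -25/42)
X(Z, s) = -109/42 (X(Z, s) = -2 - 25/42 = -109/42)
d - X(-55, -176) = 12002 - 1*(-109/42) = 12002 + 109/42 = 504193/42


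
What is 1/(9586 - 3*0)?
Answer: 1/9586 ≈ 0.00010432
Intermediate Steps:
1/(9586 - 3*0) = 1/(9586 + 0) = 1/9586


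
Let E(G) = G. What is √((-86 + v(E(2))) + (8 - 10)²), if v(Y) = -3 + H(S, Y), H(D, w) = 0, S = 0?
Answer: I*√85 ≈ 9.2195*I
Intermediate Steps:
v(Y) = -3 (v(Y) = -3 + 0 = -3)
√((-86 + v(E(2))) + (8 - 10)²) = √((-86 - 3) + (8 - 10)²) = √(-89 + (-2)²) = √(-89 + 4) = √(-85) = I*√85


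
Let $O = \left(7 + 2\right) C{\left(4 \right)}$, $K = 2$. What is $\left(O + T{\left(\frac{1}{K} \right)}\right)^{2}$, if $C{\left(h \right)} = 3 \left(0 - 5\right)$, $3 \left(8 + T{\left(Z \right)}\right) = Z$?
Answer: $\frac{734449}{36} \approx 20401.0$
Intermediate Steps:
$T{\left(Z \right)} = -8 + \frac{Z}{3}$
$C{\left(h \right)} = -15$ ($C{\left(h \right)} = 3 \left(-5\right) = -15$)
$O = -135$ ($O = \left(7 + 2\right) \left(-15\right) = 9 \left(-15\right) = -135$)
$\left(O + T{\left(\frac{1}{K} \right)}\right)^{2} = \left(-135 - \left(8 - \frac{1}{3 \cdot 2}\right)\right)^{2} = \left(-135 + \left(-8 + \frac{1}{3} \cdot \frac{1}{2}\right)\right)^{2} = \left(-135 + \left(-8 + \frac{1}{6}\right)\right)^{2} = \left(-135 - \frac{47}{6}\right)^{2} = \left(- \frac{857}{6}\right)^{2} = \frac{734449}{36}$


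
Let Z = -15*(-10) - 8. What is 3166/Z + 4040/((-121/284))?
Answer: -81271017/8591 ≈ -9460.0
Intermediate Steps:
Z = 142 (Z = 150 - 8 = 142)
3166/Z + 4040/((-121/284)) = 3166/142 + 4040/((-121/284)) = 3166*(1/142) + 4040/((-121*1/284)) = 1583/71 + 4040/(-121/284) = 1583/71 + 4040*(-284/121) = 1583/71 - 1147360/121 = -81271017/8591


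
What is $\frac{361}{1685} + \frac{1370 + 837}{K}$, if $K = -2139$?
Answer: $- \frac{2946616}{3604215} \approx -0.81755$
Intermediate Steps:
$\frac{361}{1685} + \frac{1370 + 837}{K} = \frac{361}{1685} + \frac{1370 + 837}{-2139} = 361 \cdot \frac{1}{1685} + 2207 \left(- \frac{1}{2139}\right) = \frac{361}{1685} - \frac{2207}{2139} = - \frac{2946616}{3604215}$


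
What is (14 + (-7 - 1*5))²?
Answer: 4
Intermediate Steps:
(14 + (-7 - 1*5))² = (14 + (-7 - 5))² = (14 - 12)² = 2² = 4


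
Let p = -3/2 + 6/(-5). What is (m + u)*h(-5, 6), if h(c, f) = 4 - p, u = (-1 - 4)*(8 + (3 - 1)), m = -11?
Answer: -4087/10 ≈ -408.70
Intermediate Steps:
p = -27/10 (p = -3*½ + 6*(-⅕) = -3/2 - 6/5 = -27/10 ≈ -2.7000)
u = -50 (u = -5*(8 + 2) = -5*10 = -50)
h(c, f) = 67/10 (h(c, f) = 4 - 1*(-27/10) = 4 + 27/10 = 67/10)
(m + u)*h(-5, 6) = (-11 - 50)*(67/10) = -61*67/10 = -4087/10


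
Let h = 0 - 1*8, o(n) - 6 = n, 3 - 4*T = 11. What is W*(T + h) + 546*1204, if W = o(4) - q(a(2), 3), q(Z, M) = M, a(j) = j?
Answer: 657314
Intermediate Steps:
T = -2 (T = 3/4 - 1/4*11 = 3/4 - 11/4 = -2)
o(n) = 6 + n
W = 7 (W = (6 + 4) - 1*3 = 10 - 3 = 7)
h = -8 (h = 0 - 8 = -8)
W*(T + h) + 546*1204 = 7*(-2 - 8) + 546*1204 = 7*(-10) + 657384 = -70 + 657384 = 657314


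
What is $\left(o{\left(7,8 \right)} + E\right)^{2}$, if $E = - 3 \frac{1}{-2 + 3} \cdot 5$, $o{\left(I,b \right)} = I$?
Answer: $64$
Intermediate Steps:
$E = -15$ ($E = - 3 \cdot 1^{-1} \cdot 5 = - 3 \cdot 1 \cdot 5 = \left(-3\right) 5 = -15$)
$\left(o{\left(7,8 \right)} + E\right)^{2} = \left(7 - 15\right)^{2} = \left(-8\right)^{2} = 64$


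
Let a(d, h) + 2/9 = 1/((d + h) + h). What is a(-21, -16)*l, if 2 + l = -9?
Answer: 1265/477 ≈ 2.6520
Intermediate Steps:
l = -11 (l = -2 - 9 = -11)
a(d, h) = -2/9 + 1/(d + 2*h) (a(d, h) = -2/9 + 1/((d + h) + h) = -2/9 + 1/(d + 2*h))
a(-21, -16)*l = ((9 - 4*(-16) - 2*(-21))/(9*(-21 + 2*(-16))))*(-11) = ((9 + 64 + 42)/(9*(-21 - 32)))*(-11) = ((⅑)*115/(-53))*(-11) = ((⅑)*(-1/53)*115)*(-11) = -115/477*(-11) = 1265/477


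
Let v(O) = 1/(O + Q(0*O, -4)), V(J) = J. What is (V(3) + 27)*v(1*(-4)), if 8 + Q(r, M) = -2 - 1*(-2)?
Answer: -5/2 ≈ -2.5000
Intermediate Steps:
Q(r, M) = -8 (Q(r, M) = -8 + (-2 - 1*(-2)) = -8 + (-2 + 2) = -8 + 0 = -8)
v(O) = 1/(-8 + O) (v(O) = 1/(O - 8) = 1/(-8 + O))
(V(3) + 27)*v(1*(-4)) = (3 + 27)/(-8 + 1*(-4)) = 30/(-8 - 4) = 30/(-12) = 30*(-1/12) = -5/2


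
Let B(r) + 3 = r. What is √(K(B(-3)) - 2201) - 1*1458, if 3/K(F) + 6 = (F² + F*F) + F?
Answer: -1458 + 3*I*√24455/10 ≈ -1458.0 + 46.914*I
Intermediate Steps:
B(r) = -3 + r
K(F) = 3/(-6 + F + 2*F²) (K(F) = 3/(-6 + ((F² + F*F) + F)) = 3/(-6 + ((F² + F²) + F)) = 3/(-6 + (2*F² + F)) = 3/(-6 + (F + 2*F²)) = 3/(-6 + F + 2*F²))
√(K(B(-3)) - 2201) - 1*1458 = √(3/(-6 + (-3 - 3) + 2*(-3 - 3)²) - 2201) - 1*1458 = √(3/(-6 - 6 + 2*(-6)²) - 2201) - 1458 = √(3/(-6 - 6 + 2*36) - 2201) - 1458 = √(3/(-6 - 6 + 72) - 2201) - 1458 = √(3/60 - 2201) - 1458 = √(3*(1/60) - 2201) - 1458 = √(1/20 - 2201) - 1458 = √(-44019/20) - 1458 = 3*I*√24455/10 - 1458 = -1458 + 3*I*√24455/10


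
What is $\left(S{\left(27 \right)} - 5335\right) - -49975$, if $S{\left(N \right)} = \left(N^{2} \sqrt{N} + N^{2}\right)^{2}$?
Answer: $14924988 + 3188646 \sqrt{3} \approx 2.0448 \cdot 10^{7}$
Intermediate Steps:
$S{\left(N \right)} = \left(N^{2} + N^{\frac{5}{2}}\right)^{2}$ ($S{\left(N \right)} = \left(N^{\frac{5}{2}} + N^{2}\right)^{2} = \left(N^{2} + N^{\frac{5}{2}}\right)^{2}$)
$\left(S{\left(27 \right)} - 5335\right) - -49975 = \left(\left(27^{2} + 27^{\frac{5}{2}}\right)^{2} - 5335\right) - -49975 = \left(\left(729 + 2187 \sqrt{3}\right)^{2} - 5335\right) + 49975 = \left(-5335 + \left(729 + 2187 \sqrt{3}\right)^{2}\right) + 49975 = 44640 + \left(729 + 2187 \sqrt{3}\right)^{2}$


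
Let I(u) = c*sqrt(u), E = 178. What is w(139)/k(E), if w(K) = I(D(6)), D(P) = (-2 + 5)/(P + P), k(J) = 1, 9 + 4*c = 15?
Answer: 3/4 ≈ 0.75000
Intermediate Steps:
c = 3/2 (c = -9/4 + (1/4)*15 = -9/4 + 15/4 = 3/2 ≈ 1.5000)
D(P) = 3/(2*P) (D(P) = 3/((2*P)) = 3*(1/(2*P)) = 3/(2*P))
I(u) = 3*sqrt(u)/2
w(K) = 3/4 (w(K) = 3*sqrt((3/2)/6)/2 = 3*sqrt((3/2)*(1/6))/2 = 3*sqrt(1/4)/2 = (3/2)*(1/2) = 3/4)
w(139)/k(E) = (3/4)/1 = (3/4)*1 = 3/4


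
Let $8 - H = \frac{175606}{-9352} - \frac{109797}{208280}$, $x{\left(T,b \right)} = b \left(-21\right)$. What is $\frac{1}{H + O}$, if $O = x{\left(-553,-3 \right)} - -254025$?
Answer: $\frac{243479320}{61871821549623} \approx 3.9352 \cdot 10^{-6}$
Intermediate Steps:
$x{\left(T,b \right)} = - 21 b$
$O = 254088$ ($O = \left(-21\right) \left(-3\right) - -254025 = 63 + 254025 = 254088$)
$H = \frac{6648089463}{243479320}$ ($H = 8 - \left(\frac{175606}{-9352} - \frac{109797}{208280}\right) = 8 - \left(175606 \left(- \frac{1}{9352}\right) - \frac{109797}{208280}\right) = 8 - \left(- \frac{87803}{4676} - \frac{109797}{208280}\right) = 8 - - \frac{4700254903}{243479320} = 8 + \frac{4700254903}{243479320} = \frac{6648089463}{243479320} \approx 27.305$)
$\frac{1}{H + O} = \frac{1}{\frac{6648089463}{243479320} + 254088} = \frac{1}{\frac{61871821549623}{243479320}} = \frac{243479320}{61871821549623}$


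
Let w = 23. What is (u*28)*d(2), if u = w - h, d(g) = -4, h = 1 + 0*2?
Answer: -2464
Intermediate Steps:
h = 1 (h = 1 + 0 = 1)
u = 22 (u = 23 - 1*1 = 23 - 1 = 22)
(u*28)*d(2) = (22*28)*(-4) = 616*(-4) = -2464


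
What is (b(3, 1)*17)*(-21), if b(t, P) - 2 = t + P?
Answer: -2142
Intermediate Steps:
b(t, P) = 2 + P + t (b(t, P) = 2 + (t + P) = 2 + (P + t) = 2 + P + t)
(b(3, 1)*17)*(-21) = ((2 + 1 + 3)*17)*(-21) = (6*17)*(-21) = 102*(-21) = -2142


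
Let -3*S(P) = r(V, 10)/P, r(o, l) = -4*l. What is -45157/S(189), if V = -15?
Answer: -25604019/40 ≈ -6.4010e+5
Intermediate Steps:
S(P) = 40/(3*P) (S(P) = -(-4*10)/(3*P) = -(-40)/(3*P) = 40/(3*P))
-45157/S(189) = -45157/((40/3)/189) = -45157/((40/3)*(1/189)) = -45157/40/567 = -45157*567/40 = -25604019/40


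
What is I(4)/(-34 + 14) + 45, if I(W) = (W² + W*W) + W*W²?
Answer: 201/5 ≈ 40.200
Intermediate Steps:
I(W) = W³ + 2*W² (I(W) = (W² + W²) + W³ = 2*W² + W³ = W³ + 2*W²)
I(4)/(-34 + 14) + 45 = (4²*(2 + 4))/(-34 + 14) + 45 = (16*6)/(-20) + 45 = -1/20*96 + 45 = -24/5 + 45 = 201/5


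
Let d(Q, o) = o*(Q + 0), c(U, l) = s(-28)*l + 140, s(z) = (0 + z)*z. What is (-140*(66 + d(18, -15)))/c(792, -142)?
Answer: -1020/3971 ≈ -0.25686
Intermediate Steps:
s(z) = z**2 (s(z) = z*z = z**2)
c(U, l) = 140 + 784*l (c(U, l) = (-28)**2*l + 140 = 784*l + 140 = 140 + 784*l)
d(Q, o) = Q*o (d(Q, o) = o*Q = Q*o)
(-140*(66 + d(18, -15)))/c(792, -142) = (-140*(66 + 18*(-15)))/(140 + 784*(-142)) = (-140*(66 - 270))/(140 - 111328) = -140*(-204)/(-111188) = 28560*(-1/111188) = -1020/3971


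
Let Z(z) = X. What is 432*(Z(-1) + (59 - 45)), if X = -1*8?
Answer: 2592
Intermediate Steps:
X = -8
Z(z) = -8
432*(Z(-1) + (59 - 45)) = 432*(-8 + (59 - 45)) = 432*(-8 + 14) = 432*6 = 2592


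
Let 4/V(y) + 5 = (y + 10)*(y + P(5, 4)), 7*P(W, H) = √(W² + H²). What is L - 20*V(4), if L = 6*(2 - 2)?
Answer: -4080/2437 + 160*√41/2437 ≈ -1.2538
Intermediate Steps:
P(W, H) = √(H² + W²)/7 (P(W, H) = √(W² + H²)/7 = √(H² + W²)/7)
L = 0 (L = 6*0 = 0)
V(y) = 4/(-5 + (10 + y)*(y + √41/7)) (V(y) = 4/(-5 + (y + 10)*(y + √(4² + 5²)/7)) = 4/(-5 + (10 + y)*(y + √(16 + 25)/7)) = 4/(-5 + (10 + y)*(y + √41/7)))
L - 20*V(4) = 0 - 560/(-35 + 7*4² + 10*√41 + 70*4 + 4*√41) = 0 - 560/(-35 + 7*16 + 10*√41 + 280 + 4*√41) = 0 - 560/(-35 + 112 + 10*√41 + 280 + 4*√41) = 0 - 560/(357 + 14*√41) = -560/(357 + 14*√41)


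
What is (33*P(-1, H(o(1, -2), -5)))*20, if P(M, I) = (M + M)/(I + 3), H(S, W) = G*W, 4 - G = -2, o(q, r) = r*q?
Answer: 440/9 ≈ 48.889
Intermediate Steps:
o(q, r) = q*r
G = 6 (G = 4 - 1*(-2) = 4 + 2 = 6)
H(S, W) = 6*W
P(M, I) = 2*M/(3 + I) (P(M, I) = (2*M)/(3 + I) = 2*M/(3 + I))
(33*P(-1, H(o(1, -2), -5)))*20 = (33*(2*(-1)/(3 + 6*(-5))))*20 = (33*(2*(-1)/(3 - 30)))*20 = (33*(2*(-1)/(-27)))*20 = (33*(2*(-1)*(-1/27)))*20 = (33*(2/27))*20 = (22/9)*20 = 440/9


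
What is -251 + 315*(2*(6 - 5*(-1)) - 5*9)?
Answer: -7496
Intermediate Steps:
-251 + 315*(2*(6 - 5*(-1)) - 5*9) = -251 + 315*(2*(6 + 5) - 45) = -251 + 315*(2*11 - 45) = -251 + 315*(22 - 45) = -251 + 315*(-23) = -251 - 7245 = -7496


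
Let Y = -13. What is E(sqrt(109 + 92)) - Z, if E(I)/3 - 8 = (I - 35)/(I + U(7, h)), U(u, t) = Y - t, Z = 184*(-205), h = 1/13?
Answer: 191194193/5069 - 11115*sqrt(201)/5069 ≈ 37687.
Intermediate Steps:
h = 1/13 ≈ 0.076923
Z = -37720
U(u, t) = -13 - t
E(I) = 24 + 3*(-35 + I)/(-170/13 + I) (E(I) = 24 + 3*((I - 35)/(I + (-13 - 1*1/13))) = 24 + 3*((-35 + I)/(I + (-13 - 1/13))) = 24 + 3*((-35 + I)/(I - 170/13)) = 24 + 3*((-35 + I)/(-170/13 + I)) = 24 + 3*(-35 + I)/(-170/13 + I))
E(sqrt(109 + 92)) - Z = 9*(-605 + 39*sqrt(109 + 92))/(-170 + 13*sqrt(109 + 92)) - 1*(-37720) = 9*(-605 + 39*sqrt(201))/(-170 + 13*sqrt(201)) + 37720 = 37720 + 9*(-605 + 39*sqrt(201))/(-170 + 13*sqrt(201))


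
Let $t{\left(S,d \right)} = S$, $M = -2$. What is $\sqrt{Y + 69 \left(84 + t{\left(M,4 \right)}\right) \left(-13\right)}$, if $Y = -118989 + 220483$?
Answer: $2 \sqrt{6985} \approx 167.15$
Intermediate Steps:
$Y = 101494$
$\sqrt{Y + 69 \left(84 + t{\left(M,4 \right)}\right) \left(-13\right)} = \sqrt{101494 + 69 \left(84 - 2\right) \left(-13\right)} = \sqrt{101494 + 69 \cdot 82 \left(-13\right)} = \sqrt{101494 + 5658 \left(-13\right)} = \sqrt{101494 - 73554} = \sqrt{27940} = 2 \sqrt{6985}$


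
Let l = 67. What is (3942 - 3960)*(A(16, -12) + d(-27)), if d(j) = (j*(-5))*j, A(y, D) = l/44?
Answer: 1442817/22 ≈ 65583.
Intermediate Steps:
A(y, D) = 67/44
d(j) = -5*j² (d(j) = (-5*j)*j = -5*j²)
(3942 - 3960)*(A(16, -12) + d(-27)) = (3942 - 3960)*(67/44 - 5*(-27)²) = -18*(67/44 - 5*729) = -18*(67/44 - 3645) = -18*(-160313/44) = 1442817/22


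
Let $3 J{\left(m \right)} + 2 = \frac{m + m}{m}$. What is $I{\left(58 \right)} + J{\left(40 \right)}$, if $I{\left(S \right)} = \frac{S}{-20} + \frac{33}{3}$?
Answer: $\frac{81}{10} \approx 8.1$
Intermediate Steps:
$I{\left(S \right)} = 11 - \frac{S}{20}$ ($I{\left(S \right)} = S \left(- \frac{1}{20}\right) + 33 \cdot \frac{1}{3} = - \frac{S}{20} + 11 = 11 - \frac{S}{20}$)
$J{\left(m \right)} = 0$ ($J{\left(m \right)} = - \frac{2}{3} + \frac{\left(m + m\right) \frac{1}{m}}{3} = - \frac{2}{3} + \frac{2 m \frac{1}{m}}{3} = - \frac{2}{3} + \frac{1}{3} \cdot 2 = - \frac{2}{3} + \frac{2}{3} = 0$)
$I{\left(58 \right)} + J{\left(40 \right)} = \left(11 - \frac{29}{10}\right) + 0 = \frac{81}{10} + 0 = \frac{81}{10}$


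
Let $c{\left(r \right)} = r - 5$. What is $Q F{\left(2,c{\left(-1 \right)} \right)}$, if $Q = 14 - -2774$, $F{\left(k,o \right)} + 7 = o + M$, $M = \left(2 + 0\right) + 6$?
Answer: $-13940$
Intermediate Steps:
$c{\left(r \right)} = -5 + r$
$M = 8$ ($M = 2 + 6 = 8$)
$F{\left(k,o \right)} = 1 + o$ ($F{\left(k,o \right)} = -7 + \left(o + 8\right) = -7 + \left(8 + o\right) = 1 + o$)
$Q = 2788$ ($Q = 14 + 2774 = 2788$)
$Q F{\left(2,c{\left(-1 \right)} \right)} = 2788 \left(1 - 6\right) = 2788 \left(-5\right) = -13940$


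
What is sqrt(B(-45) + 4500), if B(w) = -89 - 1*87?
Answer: 2*sqrt(1081) ≈ 65.757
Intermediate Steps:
B(w) = -176 (B(w) = -89 - 87 = -176)
sqrt(B(-45) + 4500) = sqrt(-176 + 4500) = sqrt(4324) = 2*sqrt(1081)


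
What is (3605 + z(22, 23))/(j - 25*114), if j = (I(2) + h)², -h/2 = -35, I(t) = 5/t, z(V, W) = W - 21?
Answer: 14428/9625 ≈ 1.4990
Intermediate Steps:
z(V, W) = -21 + W
h = 70 (h = -2*(-35) = 70)
j = 21025/4 (j = (5/2 + 70)² = (145/2)² = 21025/4 ≈ 5256.3)
(3605 + z(22, 23))/(j - 25*114) = (3605 + (-21 + 23))/(21025/4 - 25*114) = (3605 + 2)/(21025/4 - 2850) = 3607/(9625/4) = 3607*(4/9625) = 14428/9625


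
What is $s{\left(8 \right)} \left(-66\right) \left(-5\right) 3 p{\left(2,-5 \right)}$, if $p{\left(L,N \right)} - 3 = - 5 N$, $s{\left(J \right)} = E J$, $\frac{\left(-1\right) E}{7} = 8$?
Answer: $-12418560$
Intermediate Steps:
$E = -56$ ($E = \left(-7\right) 8 = -56$)
$s{\left(J \right)} = - 56 J$
$p{\left(L,N \right)} = 3 - 5 N$
$s{\left(8 \right)} \left(-66\right) \left(-5\right) 3 p{\left(2,-5 \right)} = \left(-56\right) 8 \left(-66\right) \left(-5\right) 3 \left(3 - -25\right) = \left(-448\right) \left(-66\right) \left(- 15 \left(3 + 25\right)\right) = 29568 \left(\left(-15\right) 28\right) = 29568 \left(-420\right) = -12418560$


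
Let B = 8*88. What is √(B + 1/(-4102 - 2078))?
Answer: √6721860855/3090 ≈ 26.533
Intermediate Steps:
B = 704
√(B + 1/(-4102 - 2078)) = √(704 + 1/(-4102 - 2078)) = √(704 + 1/(-6180)) = √(704 - 1/6180) = √(4350719/6180) = √6721860855/3090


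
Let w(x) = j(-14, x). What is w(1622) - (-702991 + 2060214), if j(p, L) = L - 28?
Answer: -1355629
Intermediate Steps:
j(p, L) = -28 + L
w(x) = -28 + x
w(1622) - (-702991 + 2060214) = (-28 + 1622) - (-702991 + 2060214) = 1594 - 1*1357223 = 1594 - 1357223 = -1355629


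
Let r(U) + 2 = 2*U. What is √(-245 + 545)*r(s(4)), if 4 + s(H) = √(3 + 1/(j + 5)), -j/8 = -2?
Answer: -100*√3 + 160*√7/7 ≈ -112.73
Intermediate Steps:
j = 16 (j = -8*(-2) = 16)
s(H) = -4 + 8*√21/21 (s(H) = -4 + √(3 + 1/(16 + 5)) = -4 + √(3 + 1/21) = -4 + √(64/21) = -4 + 8*√21/21)
r(U) = -2 + 2*U
√(-245 + 545)*r(s(4)) = √(-245 + 545)*(-2 + 2*(-4 + 8*√21/21)) = √300*(-2 + (-8 + 16*√21/21)) = (10*√3)*(-10 + 16*√21/21) = 10*√3*(-10 + 16*√21/21)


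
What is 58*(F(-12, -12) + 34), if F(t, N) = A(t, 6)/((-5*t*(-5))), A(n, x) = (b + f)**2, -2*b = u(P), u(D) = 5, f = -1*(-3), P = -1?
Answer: 1183171/600 ≈ 1972.0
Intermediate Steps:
f = 3
b = -5/2 (b = -1/2*5 = -5/2 ≈ -2.5000)
A(n, x) = 1/4 (A(n, x) = (-5/2 + 3)**2 = (1/2)**2 = 1/4)
F(t, N) = 1/(100*t) (F(t, N) = 1/(4*((-5*t*(-5)))) = 1/(4*((25*t))) = (1/(25*t))/4 = 1/(100*t))
58*(F(-12, -12) + 34) = 58*((1/100)/(-12) + 34) = 58*((1/100)*(-1/12) + 34) = 58*(-1/1200 + 34) = 58*(40799/1200) = 1183171/600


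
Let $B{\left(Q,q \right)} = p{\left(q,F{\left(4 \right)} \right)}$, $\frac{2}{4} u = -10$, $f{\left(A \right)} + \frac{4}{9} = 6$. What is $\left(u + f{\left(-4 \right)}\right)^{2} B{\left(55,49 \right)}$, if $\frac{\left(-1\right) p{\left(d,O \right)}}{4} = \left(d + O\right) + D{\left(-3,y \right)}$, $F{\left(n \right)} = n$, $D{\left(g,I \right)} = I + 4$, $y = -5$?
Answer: $- \frac{3515200}{81} \approx -43398.0$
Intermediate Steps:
$D{\left(g,I \right)} = 4 + I$
$f{\left(A \right)} = \frac{50}{9}$ ($f{\left(A \right)} = - \frac{4}{9} + 6 = \frac{50}{9}$)
$u = -20$ ($u = 2 \left(-10\right) = -20$)
$p{\left(d,O \right)} = 4 - 4 O - 4 d$ ($p{\left(d,O \right)} = - 4 \left(\left(d + O\right) + \left(4 - 5\right)\right) = - 4 \left(\left(O + d\right) - 1\right) = - 4 \left(-1 + O + d\right) = 4 - 4 O - 4 d$)
$B{\left(Q,q \right)} = -12 - 4 q$ ($B{\left(Q,q \right)} = 4 - 16 - 4 q = -12 - 4 q$)
$\left(u + f{\left(-4 \right)}\right)^{2} B{\left(55,49 \right)} = \left(-20 + \frac{50}{9}\right)^{2} \left(-12 - 196\right) = \left(- \frac{130}{9}\right)^{2} \left(-12 - 196\right) = \frac{16900}{81} \left(-208\right) = - \frac{3515200}{81}$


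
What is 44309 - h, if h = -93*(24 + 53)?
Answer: 51470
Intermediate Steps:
h = -7161 (h = -93*77 = -7161)
44309 - h = 44309 - 1*(-7161) = 44309 + 7161 = 51470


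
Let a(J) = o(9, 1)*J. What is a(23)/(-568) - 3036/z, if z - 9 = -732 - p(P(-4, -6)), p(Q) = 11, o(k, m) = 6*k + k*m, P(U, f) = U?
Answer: 330441/208456 ≈ 1.5852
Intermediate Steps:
a(J) = 63*J (a(J) = (9*(6 + 1))*J = (9*7)*J = 63*J)
z = -734 (z = 9 + (-732 - 1*11) = 9 + (-732 - 11) = 9 - 743 = -734)
a(23)/(-568) - 3036/z = (63*23)/(-568) - 3036/(-734) = 1449*(-1/568) - 3036*(-1/734) = -1449/568 + 1518/367 = 330441/208456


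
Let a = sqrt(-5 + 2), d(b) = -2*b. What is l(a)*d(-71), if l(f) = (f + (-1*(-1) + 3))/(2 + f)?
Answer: 1562/7 - 284*I*sqrt(3)/7 ≈ 223.14 - 70.272*I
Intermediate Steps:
a = I*sqrt(3) (a = sqrt(-3) = I*sqrt(3) ≈ 1.732*I)
l(f) = (4 + f)/(2 + f) (l(f) = (f + (1 + 3))/(2 + f) = (f + 4)/(2 + f) = (4 + f)/(2 + f))
l(a)*d(-71) = ((4 + I*sqrt(3))/(2 + I*sqrt(3)))*(-2*(-71)) = ((4 + I*sqrt(3))/(2 + I*sqrt(3)))*142 = 142*(4 + I*sqrt(3))/(2 + I*sqrt(3))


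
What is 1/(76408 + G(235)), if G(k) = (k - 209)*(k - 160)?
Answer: 1/78358 ≈ 1.2762e-5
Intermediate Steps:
G(k) = (-209 + k)*(-160 + k)
1/(76408 + G(235)) = 1/(76408 + (33440 + 235**2 - 369*235)) = 1/(76408 + (33440 + 55225 - 86715)) = 1/(76408 + 1950) = 1/78358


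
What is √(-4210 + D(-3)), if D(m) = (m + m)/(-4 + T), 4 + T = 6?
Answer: I*√4207 ≈ 64.861*I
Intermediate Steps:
T = 2 (T = -4 + 6 = 2)
D(m) = -m (D(m) = (m + m)/(-4 + 2) = (2*m)/(-2) = (2*m)*(-½) = -m)
√(-4210 + D(-3)) = √(-4210 - 1*(-3)) = √(-4210 + 3) = √(-4207) = I*√4207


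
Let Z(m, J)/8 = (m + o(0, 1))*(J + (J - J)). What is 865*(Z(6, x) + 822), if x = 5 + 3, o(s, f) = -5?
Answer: 766390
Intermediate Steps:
x = 8
Z(m, J) = 8*J*(-5 + m) (Z(m, J) = 8*((m - 5)*(J + (J - J))) = 8*((-5 + m)*(J + 0)) = 8*((-5 + m)*J) = 8*(J*(-5 + m)) = 8*J*(-5 + m))
865*(Z(6, x) + 822) = 865*(8*8*(-5 + 6) + 822) = 865*(8*8*1 + 822) = 865*(64 + 822) = 865*886 = 766390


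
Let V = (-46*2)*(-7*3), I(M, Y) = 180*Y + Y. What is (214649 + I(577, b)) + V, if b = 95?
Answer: 233776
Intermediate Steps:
I(M, Y) = 181*Y
V = 1932 (V = -92*(-21) = 1932)
(214649 + I(577, b)) + V = (214649 + 181*95) + 1932 = (214649 + 17195) + 1932 = 231844 + 1932 = 233776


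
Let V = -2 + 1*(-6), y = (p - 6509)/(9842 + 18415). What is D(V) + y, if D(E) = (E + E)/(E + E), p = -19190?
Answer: 2558/28257 ≈ 0.090526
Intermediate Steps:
y = -25699/28257 (y = (-19190 - 6509)/(9842 + 18415) = -25699/28257 ≈ -0.90947)
V = -8 (V = -2 - 6 = -8)
D(E) = 1 (D(E) = (2*E)/((2*E)) = (2*E)*(1/(2*E)) = 1)
D(V) + y = 1 - 25699/28257 = 2558/28257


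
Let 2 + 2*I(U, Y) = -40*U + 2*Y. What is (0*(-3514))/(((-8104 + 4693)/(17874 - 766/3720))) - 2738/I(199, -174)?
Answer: 2738/4155 ≈ 0.65897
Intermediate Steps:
I(U, Y) = -1 + Y - 20*U (I(U, Y) = -1 + (-40*U + 2*Y)/2 = -1 + (Y - 20*U) = -1 + Y - 20*U)
(0*(-3514))/(((-8104 + 4693)/(17874 - 766/3720))) - 2738/I(199, -174) = (0*(-3514))/(((-8104 + 4693)/(17874 - 766/3720))) - 2738/(-1 - 174 - 20*199) = 0/((-3411/(17874 - 766*1/3720))) - 2738/(-1 - 174 - 3980) = 0/((-3411/(17874 - 383/1860))) - 2738/(-4155) = 0/((-3411/33245257/1860)) - 2738*(-1/4155) = 0/((-3411*1860/33245257)) + 2738/4155 = 0/(-6344460/33245257) + 2738/4155 = 0*(-33245257/6344460) + 2738/4155 = 0 + 2738/4155 = 2738/4155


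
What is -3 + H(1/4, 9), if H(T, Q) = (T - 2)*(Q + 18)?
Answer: -201/4 ≈ -50.250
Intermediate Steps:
H(T, Q) = (-2 + T)*(18 + Q)
-3 + H(1/4, 9) = -3 + (-36 - 2*9 + 18/4 + 9/4) = -3 + (-36 - 18 + 18*(¼) + 9*(¼)) = -3 + (-36 - 18 + 9/2 + 9/4) = -3 - 189/4 = -201/4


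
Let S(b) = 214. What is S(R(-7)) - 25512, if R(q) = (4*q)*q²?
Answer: -25298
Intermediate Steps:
R(q) = 4*q³
S(R(-7)) - 25512 = 214 - 25512 = -25298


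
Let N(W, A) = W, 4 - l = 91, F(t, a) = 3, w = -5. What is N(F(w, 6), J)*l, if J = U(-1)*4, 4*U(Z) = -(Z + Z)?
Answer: -261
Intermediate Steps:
U(Z) = -Z/2 (U(Z) = (-(Z + Z))/4 = (-2*Z)/4 = -Z/2)
l = -87 (l = 4 - 1*91 = 4 - 91 = -87)
J = 2 (J = -½*(-1)*4 = (½)*4 = 2)
N(F(w, 6), J)*l = 3*(-87) = -261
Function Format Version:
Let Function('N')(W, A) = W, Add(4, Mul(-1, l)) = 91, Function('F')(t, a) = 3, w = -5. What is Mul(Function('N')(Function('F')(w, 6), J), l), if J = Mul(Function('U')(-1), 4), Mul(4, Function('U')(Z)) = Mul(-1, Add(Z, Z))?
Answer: -261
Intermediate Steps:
Function('U')(Z) = Mul(Rational(-1, 2), Z) (Function('U')(Z) = Mul(Rational(1, 4), Mul(-1, Add(Z, Z))) = Mul(Rational(1, 4), Mul(-1, Mul(2, Z))) = Mul(Rational(1, 4), Mul(-2, Z)) = Mul(Rational(-1, 2), Z))
l = -87 (l = Add(4, Mul(-1, 91)) = Add(4, -91) = -87)
J = 2 (J = Mul(Mul(Rational(-1, 2), -1), 4) = Mul(Rational(1, 2), 4) = 2)
Mul(Function('N')(Function('F')(w, 6), J), l) = Mul(3, -87) = -261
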